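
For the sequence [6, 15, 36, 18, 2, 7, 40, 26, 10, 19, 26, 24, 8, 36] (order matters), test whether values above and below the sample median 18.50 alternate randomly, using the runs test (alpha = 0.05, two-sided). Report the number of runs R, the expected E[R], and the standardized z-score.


Step 1: Compute median = 18.50; label A = above, B = below.
Labels in order: BBABBBAABAAABA  (n_A = 7, n_B = 7)
Step 2: Count runs R = 8.
Step 3: Under H0 (random ordering), E[R] = 2*n_A*n_B/(n_A+n_B) + 1 = 2*7*7/14 + 1 = 8.0000.
        Var[R] = 2*n_A*n_B*(2*n_A*n_B - n_A - n_B) / ((n_A+n_B)^2 * (n_A+n_B-1)) = 8232/2548 = 3.2308.
        SD[R] = 1.7974.
Step 4: R = E[R], so z = 0 with no continuity correction.
Step 5: Two-sided p-value via normal approximation = 2*(1 - Phi(|z|)) = 1.000000.
Step 6: alpha = 0.05. fail to reject H0.

R = 8, z = 0.0000, p = 1.000000, fail to reject H0.


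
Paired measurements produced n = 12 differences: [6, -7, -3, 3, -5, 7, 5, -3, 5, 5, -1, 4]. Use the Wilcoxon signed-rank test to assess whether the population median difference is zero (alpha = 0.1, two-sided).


Step 1: Drop any zero differences (none here) and take |d_i|.
|d| = [6, 7, 3, 3, 5, 7, 5, 3, 5, 5, 1, 4]
Step 2: Midrank |d_i| (ties get averaged ranks).
ranks: |6|->10, |7|->11.5, |3|->3, |3|->3, |5|->7.5, |7|->11.5, |5|->7.5, |3|->3, |5|->7.5, |5|->7.5, |1|->1, |4|->5
Step 3: Attach original signs; sum ranks with positive sign and with negative sign.
W+ = 10 + 3 + 11.5 + 7.5 + 7.5 + 7.5 + 5 = 52
W- = 11.5 + 3 + 7.5 + 3 + 1 = 26
(Check: W+ + W- = 78 should equal n(n+1)/2 = 78.)
Step 4: Test statistic W = min(W+, W-) = 26.
Step 5: Ties in |d|, so use the tie-corrected normal approximation.
        E[W] = n(n+1)/4 = 12*13/4 = 39.
        Tie groups: |d|=3 (t=3), |d|=5 (t=4), |d|=7 (t=2); sum(t^3 - t) = 90.
        Var[W] = n(n+1)(2n+1)/24 - sum(t^3-t)/48 = 3900/24 - 90/48 = 160.625.
        z = (W - E[W]) / sqrt(Var[W]) = (26 - 39) / 12.6738 = -1.0257.
        Two-sided p = 2*Phi(z) = 0.305015.
Step 6: alpha = 0.1. fail to reject H0.

W+ = 52, W- = 26, W = min = 26, p = 0.305015, fail to reject H0.


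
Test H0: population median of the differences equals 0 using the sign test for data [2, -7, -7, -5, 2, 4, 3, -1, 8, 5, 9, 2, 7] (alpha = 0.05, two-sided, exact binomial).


Step 1: Discard zero differences. Original n = 13; n_eff = number of nonzero differences = 13.
Nonzero differences (with sign): +2, -7, -7, -5, +2, +4, +3, -1, +8, +5, +9, +2, +7
Step 2: Count signs: positive = 9, negative = 4.
Step 3: Under H0: P(positive) = 0.5, so the number of positives S ~ Bin(13, 0.5).
Step 4: Two-sided exact p-value = sum of Bin(13,0.5) probabilities at or below the observed probability = 0.266846.
Step 5: alpha = 0.05. fail to reject H0.

n_eff = 13, pos = 9, neg = 4, p = 0.266846, fail to reject H0.


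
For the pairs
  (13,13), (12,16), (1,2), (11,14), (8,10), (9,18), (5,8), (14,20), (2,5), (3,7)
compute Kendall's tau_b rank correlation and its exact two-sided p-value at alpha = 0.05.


Step 1: Enumerate the 45 unordered pairs (i,j) with i<j and classify each by sign(x_j-x_i) * sign(y_j-y_i).
  (1,2):dx=-1,dy=+3->D; (1,3):dx=-12,dy=-11->C; (1,4):dx=-2,dy=+1->D; (1,5):dx=-5,dy=-3->C
  (1,6):dx=-4,dy=+5->D; (1,7):dx=-8,dy=-5->C; (1,8):dx=+1,dy=+7->C; (1,9):dx=-11,dy=-8->C
  (1,10):dx=-10,dy=-6->C; (2,3):dx=-11,dy=-14->C; (2,4):dx=-1,dy=-2->C; (2,5):dx=-4,dy=-6->C
  (2,6):dx=-3,dy=+2->D; (2,7):dx=-7,dy=-8->C; (2,8):dx=+2,dy=+4->C; (2,9):dx=-10,dy=-11->C
  (2,10):dx=-9,dy=-9->C; (3,4):dx=+10,dy=+12->C; (3,5):dx=+7,dy=+8->C; (3,6):dx=+8,dy=+16->C
  (3,7):dx=+4,dy=+6->C; (3,8):dx=+13,dy=+18->C; (3,9):dx=+1,dy=+3->C; (3,10):dx=+2,dy=+5->C
  (4,5):dx=-3,dy=-4->C; (4,6):dx=-2,dy=+4->D; (4,7):dx=-6,dy=-6->C; (4,8):dx=+3,dy=+6->C
  (4,9):dx=-9,dy=-9->C; (4,10):dx=-8,dy=-7->C; (5,6):dx=+1,dy=+8->C; (5,7):dx=-3,dy=-2->C
  (5,8):dx=+6,dy=+10->C; (5,9):dx=-6,dy=-5->C; (5,10):dx=-5,dy=-3->C; (6,7):dx=-4,dy=-10->C
  (6,8):dx=+5,dy=+2->C; (6,9):dx=-7,dy=-13->C; (6,10):dx=-6,dy=-11->C; (7,8):dx=+9,dy=+12->C
  (7,9):dx=-3,dy=-3->C; (7,10):dx=-2,dy=-1->C; (8,9):dx=-12,dy=-15->C; (8,10):dx=-11,dy=-13->C
  (9,10):dx=+1,dy=+2->C
Step 2: C = 40, D = 5, total pairs = 45.
Step 3: tau = (C - D)/(n(n-1)/2) = (40 - 5)/45 = 0.777778.
Step 4: Exact two-sided p-value (enumerate n! = 3628800 permutations of y under H0): p = 0.000946.
Step 5: alpha = 0.05. reject H0.

tau_b = 0.7778 (C=40, D=5), p = 0.000946, reject H0.


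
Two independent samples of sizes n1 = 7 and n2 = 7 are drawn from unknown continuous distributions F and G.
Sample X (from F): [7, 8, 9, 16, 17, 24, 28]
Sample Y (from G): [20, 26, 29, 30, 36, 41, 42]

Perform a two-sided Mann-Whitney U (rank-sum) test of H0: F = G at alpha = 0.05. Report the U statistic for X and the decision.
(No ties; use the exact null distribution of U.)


Step 1: Combine and sort all 14 observations; assign midranks.
sorted (value, group): (7,X), (8,X), (9,X), (16,X), (17,X), (20,Y), (24,X), (26,Y), (28,X), (29,Y), (30,Y), (36,Y), (41,Y), (42,Y)
ranks: 7->1, 8->2, 9->3, 16->4, 17->5, 20->6, 24->7, 26->8, 28->9, 29->10, 30->11, 36->12, 41->13, 42->14
Step 2: Rank sum for X: R1 = 1 + 2 + 3 + 4 + 5 + 7 + 9 = 31.
Step 3: U_X = R1 - n1(n1+1)/2 = 31 - 7*8/2 = 31 - 28 = 3.
       U_Y = n1*n2 - U_X = 49 - 3 = 46.
Step 4: No ties, so the exact null distribution of U (based on enumerating the C(14,7) = 3432 equally likely rank assignments) gives the two-sided p-value.
Step 5: p-value = 0.004079; compare to alpha = 0.05. reject H0.

U_X = 3, p = 0.004079, reject H0 at alpha = 0.05.


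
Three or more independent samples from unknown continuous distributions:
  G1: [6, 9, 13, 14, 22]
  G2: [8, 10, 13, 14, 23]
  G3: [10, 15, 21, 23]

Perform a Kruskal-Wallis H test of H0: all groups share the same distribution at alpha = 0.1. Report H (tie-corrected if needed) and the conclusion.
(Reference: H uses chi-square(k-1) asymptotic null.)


Step 1: Combine all N = 14 observations and assign midranks.
sorted (value, group, rank): (6,G1,1), (8,G2,2), (9,G1,3), (10,G2,4.5), (10,G3,4.5), (13,G1,6.5), (13,G2,6.5), (14,G1,8.5), (14,G2,8.5), (15,G3,10), (21,G3,11), (22,G1,12), (23,G2,13.5), (23,G3,13.5)
Step 2: Sum ranks within each group.
R_1 = 31 (n_1 = 5)
R_2 = 35 (n_2 = 5)
R_3 = 39 (n_3 = 4)
Step 3: H = 12/(N(N+1)) * sum(R_i^2/n_i) - 3(N+1)
     = 12/(14*15) * (31^2/5 + 35^2/5 + 39^2/4) - 3*15
     = 0.057143 * 817.45 - 45
     = 1.711429.
Step 4: Ties present; correction factor C = 1 - 24/(14^3 - 14) = 0.991209. Corrected H = 1.711429 / 0.991209 = 1.726608.
Step 5: Under H0, H ~ chi^2(2); p-value = 0.421766.
Step 6: alpha = 0.1. fail to reject H0.

H = 1.7266, df = 2, p = 0.421766, fail to reject H0.


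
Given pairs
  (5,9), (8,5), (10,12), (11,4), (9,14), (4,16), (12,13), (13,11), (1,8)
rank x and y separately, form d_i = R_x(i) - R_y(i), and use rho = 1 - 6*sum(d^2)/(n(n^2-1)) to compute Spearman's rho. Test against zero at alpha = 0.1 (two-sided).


Step 1: Rank x and y separately (midranks; no ties here).
rank(x): 5->3, 8->4, 10->6, 11->7, 9->5, 4->2, 12->8, 13->9, 1->1
rank(y): 9->4, 5->2, 12->6, 4->1, 14->8, 16->9, 13->7, 11->5, 8->3
Step 2: d_i = R_x(i) - R_y(i); compute d_i^2.
  (3-4)^2=1, (4-2)^2=4, (6-6)^2=0, (7-1)^2=36, (5-8)^2=9, (2-9)^2=49, (8-7)^2=1, (9-5)^2=16, (1-3)^2=4
sum(d^2) = 120.
Step 3: rho = 1 - 6*120 / (9*(9^2 - 1)) = 1 - 720/720 = 0.000000.
Step 4: Under H0, t = rho * sqrt((n-2)/(1-rho^2)) = 0.0000 ~ t(7).
Step 5: Two-sided p-value from the t-distribution with 7 df = 1.000000.
Step 6: alpha = 0.1. fail to reject H0.

rho = 0.0000, p = 1.000000, fail to reject H0 at alpha = 0.1.


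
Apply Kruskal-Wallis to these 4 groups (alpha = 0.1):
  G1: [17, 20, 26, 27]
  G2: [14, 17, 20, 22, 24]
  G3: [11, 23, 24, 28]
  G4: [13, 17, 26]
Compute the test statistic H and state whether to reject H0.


Step 1: Combine all N = 16 observations and assign midranks.
sorted (value, group, rank): (11,G3,1), (13,G4,2), (14,G2,3), (17,G1,5), (17,G2,5), (17,G4,5), (20,G1,7.5), (20,G2,7.5), (22,G2,9), (23,G3,10), (24,G2,11.5), (24,G3,11.5), (26,G1,13.5), (26,G4,13.5), (27,G1,15), (28,G3,16)
Step 2: Sum ranks within each group.
R_1 = 41 (n_1 = 4)
R_2 = 36 (n_2 = 5)
R_3 = 38.5 (n_3 = 4)
R_4 = 20.5 (n_4 = 3)
Step 3: H = 12/(N(N+1)) * sum(R_i^2/n_i) - 3(N+1)
     = 12/(16*17) * (41^2/4 + 36^2/5 + 38.5^2/4 + 20.5^2/3) - 3*17
     = 0.044118 * 1190.1 - 51
     = 1.504228.
Step 4: Ties present; correction factor C = 1 - 42/(16^3 - 16) = 0.989706. Corrected H = 1.504228 / 0.989706 = 1.519874.
Step 5: Under H0, H ~ chi^2(3); p-value = 0.677691.
Step 6: alpha = 0.1. fail to reject H0.

H = 1.5199, df = 3, p = 0.677691, fail to reject H0.


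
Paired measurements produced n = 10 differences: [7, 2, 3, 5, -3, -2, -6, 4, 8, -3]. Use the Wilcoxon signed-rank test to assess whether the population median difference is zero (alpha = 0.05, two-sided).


Step 1: Drop any zero differences (none here) and take |d_i|.
|d| = [7, 2, 3, 5, 3, 2, 6, 4, 8, 3]
Step 2: Midrank |d_i| (ties get averaged ranks).
ranks: |7|->9, |2|->1.5, |3|->4, |5|->7, |3|->4, |2|->1.5, |6|->8, |4|->6, |8|->10, |3|->4
Step 3: Attach original signs; sum ranks with positive sign and with negative sign.
W+ = 9 + 1.5 + 4 + 7 + 6 + 10 = 37.5
W- = 4 + 1.5 + 8 + 4 = 17.5
(Check: W+ + W- = 55 should equal n(n+1)/2 = 55.)
Step 4: Test statistic W = min(W+, W-) = 17.5.
Step 5: Ties in |d|, so use the tie-corrected normal approximation.
        E[W] = n(n+1)/4 = 10*11/4 = 27.5.
        Tie groups: |d|=2 (t=2), |d|=3 (t=3); sum(t^3 - t) = 30.
        Var[W] = n(n+1)(2n+1)/24 - sum(t^3-t)/48 = 2310/24 - 30/48 = 95.625.
        z = (W - E[W]) / sqrt(Var[W]) = (17.5 - 27.5) / 9.7788 = -1.0226.
        Two-sided p = 2*Phi(z) = 0.306488.
Step 6: alpha = 0.05. fail to reject H0.

W+ = 37.5, W- = 17.5, W = min = 17.5, p = 0.306488, fail to reject H0.


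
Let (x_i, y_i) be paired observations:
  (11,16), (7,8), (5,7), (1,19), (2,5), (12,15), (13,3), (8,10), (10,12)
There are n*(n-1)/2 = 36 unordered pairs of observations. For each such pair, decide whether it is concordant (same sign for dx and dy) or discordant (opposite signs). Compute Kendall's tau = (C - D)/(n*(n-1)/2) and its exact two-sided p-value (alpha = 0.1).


Step 1: Enumerate the 36 unordered pairs (i,j) with i<j and classify each by sign(x_j-x_i) * sign(y_j-y_i).
  (1,2):dx=-4,dy=-8->C; (1,3):dx=-6,dy=-9->C; (1,4):dx=-10,dy=+3->D; (1,5):dx=-9,dy=-11->C
  (1,6):dx=+1,dy=-1->D; (1,7):dx=+2,dy=-13->D; (1,8):dx=-3,dy=-6->C; (1,9):dx=-1,dy=-4->C
  (2,3):dx=-2,dy=-1->C; (2,4):dx=-6,dy=+11->D; (2,5):dx=-5,dy=-3->C; (2,6):dx=+5,dy=+7->C
  (2,7):dx=+6,dy=-5->D; (2,8):dx=+1,dy=+2->C; (2,9):dx=+3,dy=+4->C; (3,4):dx=-4,dy=+12->D
  (3,5):dx=-3,dy=-2->C; (3,6):dx=+7,dy=+8->C; (3,7):dx=+8,dy=-4->D; (3,8):dx=+3,dy=+3->C
  (3,9):dx=+5,dy=+5->C; (4,5):dx=+1,dy=-14->D; (4,6):dx=+11,dy=-4->D; (4,7):dx=+12,dy=-16->D
  (4,8):dx=+7,dy=-9->D; (4,9):dx=+9,dy=-7->D; (5,6):dx=+10,dy=+10->C; (5,7):dx=+11,dy=-2->D
  (5,8):dx=+6,dy=+5->C; (5,9):dx=+8,dy=+7->C; (6,7):dx=+1,dy=-12->D; (6,8):dx=-4,dy=-5->C
  (6,9):dx=-2,dy=-3->C; (7,8):dx=-5,dy=+7->D; (7,9):dx=-3,dy=+9->D; (8,9):dx=+2,dy=+2->C
Step 2: C = 20, D = 16, total pairs = 36.
Step 3: tau = (C - D)/(n(n-1)/2) = (20 - 16)/36 = 0.111111.
Step 4: Exact two-sided p-value (enumerate n! = 362880 permutations of y under H0): p = 0.761414.
Step 5: alpha = 0.1. fail to reject H0.

tau_b = 0.1111 (C=20, D=16), p = 0.761414, fail to reject H0.


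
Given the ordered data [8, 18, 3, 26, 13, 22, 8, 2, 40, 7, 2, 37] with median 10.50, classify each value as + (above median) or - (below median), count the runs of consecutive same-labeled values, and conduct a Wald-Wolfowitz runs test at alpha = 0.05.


Step 1: Compute median = 10.50; label A = above, B = below.
Labels in order: BABAAABBABBA  (n_A = 6, n_B = 6)
Step 2: Count runs R = 8.
Step 3: Under H0 (random ordering), E[R] = 2*n_A*n_B/(n_A+n_B) + 1 = 2*6*6/12 + 1 = 7.0000.
        Var[R] = 2*n_A*n_B*(2*n_A*n_B - n_A - n_B) / ((n_A+n_B)^2 * (n_A+n_B-1)) = 4320/1584 = 2.7273.
        SD[R] = 1.6514.
Step 4: Continuity-corrected z = (R - 0.5 - E[R]) / SD[R] = (8 - 0.5 - 7.0000) / 1.6514 = 0.3028.
Step 5: Two-sided p-value via normal approximation = 2*(1 - Phi(|z|)) = 0.762069.
Step 6: alpha = 0.05. fail to reject H0.

R = 8, z = 0.3028, p = 0.762069, fail to reject H0.


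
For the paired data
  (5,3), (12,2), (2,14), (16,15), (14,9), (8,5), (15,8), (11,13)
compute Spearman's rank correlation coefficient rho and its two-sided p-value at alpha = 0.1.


Step 1: Rank x and y separately (midranks; no ties here).
rank(x): 5->2, 12->5, 2->1, 16->8, 14->6, 8->3, 15->7, 11->4
rank(y): 3->2, 2->1, 14->7, 15->8, 9->5, 5->3, 8->4, 13->6
Step 2: d_i = R_x(i) - R_y(i); compute d_i^2.
  (2-2)^2=0, (5-1)^2=16, (1-7)^2=36, (8-8)^2=0, (6-5)^2=1, (3-3)^2=0, (7-4)^2=9, (4-6)^2=4
sum(d^2) = 66.
Step 3: rho = 1 - 6*66 / (8*(8^2 - 1)) = 1 - 396/504 = 0.214286.
Step 4: Under H0, t = rho * sqrt((n-2)/(1-rho^2)) = 0.5374 ~ t(6).
Step 5: Two-sided p-value from the t-distribution with 6 df = 0.610344.
Step 6: alpha = 0.1. fail to reject H0.

rho = 0.2143, p = 0.610344, fail to reject H0 at alpha = 0.1.


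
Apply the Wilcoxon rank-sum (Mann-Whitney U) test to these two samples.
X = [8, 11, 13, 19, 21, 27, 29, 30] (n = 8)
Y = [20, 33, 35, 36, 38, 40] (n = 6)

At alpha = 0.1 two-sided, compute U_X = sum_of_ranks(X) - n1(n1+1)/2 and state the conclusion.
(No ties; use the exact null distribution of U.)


Step 1: Combine and sort all 14 observations; assign midranks.
sorted (value, group): (8,X), (11,X), (13,X), (19,X), (20,Y), (21,X), (27,X), (29,X), (30,X), (33,Y), (35,Y), (36,Y), (38,Y), (40,Y)
ranks: 8->1, 11->2, 13->3, 19->4, 20->5, 21->6, 27->7, 29->8, 30->9, 33->10, 35->11, 36->12, 38->13, 40->14
Step 2: Rank sum for X: R1 = 1 + 2 + 3 + 4 + 6 + 7 + 8 + 9 = 40.
Step 3: U_X = R1 - n1(n1+1)/2 = 40 - 8*9/2 = 40 - 36 = 4.
       U_Y = n1*n2 - U_X = 48 - 4 = 44.
Step 4: No ties, so the exact null distribution of U (based on enumerating the C(14,8) = 3003 equally likely rank assignments) gives the two-sided p-value.
Step 5: p-value = 0.007992; compare to alpha = 0.1. reject H0.

U_X = 4, p = 0.007992, reject H0 at alpha = 0.1.


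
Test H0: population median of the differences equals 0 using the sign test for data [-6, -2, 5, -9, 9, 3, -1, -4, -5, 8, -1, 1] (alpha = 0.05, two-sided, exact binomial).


Step 1: Discard zero differences. Original n = 12; n_eff = number of nonzero differences = 12.
Nonzero differences (with sign): -6, -2, +5, -9, +9, +3, -1, -4, -5, +8, -1, +1
Step 2: Count signs: positive = 5, negative = 7.
Step 3: Under H0: P(positive) = 0.5, so the number of positives S ~ Bin(12, 0.5).
Step 4: Two-sided exact p-value = sum of Bin(12,0.5) probabilities at or below the observed probability = 0.774414.
Step 5: alpha = 0.05. fail to reject H0.

n_eff = 12, pos = 5, neg = 7, p = 0.774414, fail to reject H0.


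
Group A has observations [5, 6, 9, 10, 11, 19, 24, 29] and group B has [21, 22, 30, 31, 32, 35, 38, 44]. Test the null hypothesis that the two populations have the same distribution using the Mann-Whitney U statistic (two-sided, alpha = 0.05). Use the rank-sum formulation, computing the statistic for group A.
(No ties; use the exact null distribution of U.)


Step 1: Combine and sort all 16 observations; assign midranks.
sorted (value, group): (5,X), (6,X), (9,X), (10,X), (11,X), (19,X), (21,Y), (22,Y), (24,X), (29,X), (30,Y), (31,Y), (32,Y), (35,Y), (38,Y), (44,Y)
ranks: 5->1, 6->2, 9->3, 10->4, 11->5, 19->6, 21->7, 22->8, 24->9, 29->10, 30->11, 31->12, 32->13, 35->14, 38->15, 44->16
Step 2: Rank sum for X: R1 = 1 + 2 + 3 + 4 + 5 + 6 + 9 + 10 = 40.
Step 3: U_X = R1 - n1(n1+1)/2 = 40 - 8*9/2 = 40 - 36 = 4.
       U_Y = n1*n2 - U_X = 64 - 4 = 60.
Step 4: No ties, so the exact null distribution of U (based on enumerating the C(16,8) = 12870 equally likely rank assignments) gives the two-sided p-value.
Step 5: p-value = 0.001865; compare to alpha = 0.05. reject H0.

U_X = 4, p = 0.001865, reject H0 at alpha = 0.05.


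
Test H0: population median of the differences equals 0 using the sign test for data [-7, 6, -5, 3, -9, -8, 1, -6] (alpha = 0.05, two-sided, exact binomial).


Step 1: Discard zero differences. Original n = 8; n_eff = number of nonzero differences = 8.
Nonzero differences (with sign): -7, +6, -5, +3, -9, -8, +1, -6
Step 2: Count signs: positive = 3, negative = 5.
Step 3: Under H0: P(positive) = 0.5, so the number of positives S ~ Bin(8, 0.5).
Step 4: Two-sided exact p-value = sum of Bin(8,0.5) probabilities at or below the observed probability = 0.726562.
Step 5: alpha = 0.05. fail to reject H0.

n_eff = 8, pos = 3, neg = 5, p = 0.726562, fail to reject H0.


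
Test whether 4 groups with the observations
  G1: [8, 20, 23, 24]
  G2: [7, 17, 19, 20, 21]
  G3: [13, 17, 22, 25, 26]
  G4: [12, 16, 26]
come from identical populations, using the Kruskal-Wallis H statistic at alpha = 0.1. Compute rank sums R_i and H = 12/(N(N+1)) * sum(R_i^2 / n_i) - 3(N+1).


Step 1: Combine all N = 17 observations and assign midranks.
sorted (value, group, rank): (7,G2,1), (8,G1,2), (12,G4,3), (13,G3,4), (16,G4,5), (17,G2,6.5), (17,G3,6.5), (19,G2,8), (20,G1,9.5), (20,G2,9.5), (21,G2,11), (22,G3,12), (23,G1,13), (24,G1,14), (25,G3,15), (26,G3,16.5), (26,G4,16.5)
Step 2: Sum ranks within each group.
R_1 = 38.5 (n_1 = 4)
R_2 = 36 (n_2 = 5)
R_3 = 54 (n_3 = 5)
R_4 = 24.5 (n_4 = 3)
Step 3: H = 12/(N(N+1)) * sum(R_i^2/n_i) - 3(N+1)
     = 12/(17*18) * (38.5^2/4 + 36^2/5 + 54^2/5 + 24.5^2/3) - 3*18
     = 0.039216 * 1413.05 - 54
     = 1.413562.
Step 4: Ties present; correction factor C = 1 - 18/(17^3 - 17) = 0.996324. Corrected H = 1.413562 / 0.996324 = 1.418778.
Step 5: Under H0, H ~ chi^2(3); p-value = 0.701139.
Step 6: alpha = 0.1. fail to reject H0.

H = 1.4188, df = 3, p = 0.701139, fail to reject H0.


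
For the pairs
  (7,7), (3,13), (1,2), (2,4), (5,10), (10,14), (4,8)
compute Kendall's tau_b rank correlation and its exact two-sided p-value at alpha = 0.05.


Step 1: Enumerate the 21 unordered pairs (i,j) with i<j and classify each by sign(x_j-x_i) * sign(y_j-y_i).
  (1,2):dx=-4,dy=+6->D; (1,3):dx=-6,dy=-5->C; (1,4):dx=-5,dy=-3->C; (1,5):dx=-2,dy=+3->D
  (1,6):dx=+3,dy=+7->C; (1,7):dx=-3,dy=+1->D; (2,3):dx=-2,dy=-11->C; (2,4):dx=-1,dy=-9->C
  (2,5):dx=+2,dy=-3->D; (2,6):dx=+7,dy=+1->C; (2,7):dx=+1,dy=-5->D; (3,4):dx=+1,dy=+2->C
  (3,5):dx=+4,dy=+8->C; (3,6):dx=+9,dy=+12->C; (3,7):dx=+3,dy=+6->C; (4,5):dx=+3,dy=+6->C
  (4,6):dx=+8,dy=+10->C; (4,7):dx=+2,dy=+4->C; (5,6):dx=+5,dy=+4->C; (5,7):dx=-1,dy=-2->C
  (6,7):dx=-6,dy=-6->C
Step 2: C = 16, D = 5, total pairs = 21.
Step 3: tau = (C - D)/(n(n-1)/2) = (16 - 5)/21 = 0.523810.
Step 4: Exact two-sided p-value (enumerate n! = 5040 permutations of y under H0): p = 0.136111.
Step 5: alpha = 0.05. fail to reject H0.

tau_b = 0.5238 (C=16, D=5), p = 0.136111, fail to reject H0.


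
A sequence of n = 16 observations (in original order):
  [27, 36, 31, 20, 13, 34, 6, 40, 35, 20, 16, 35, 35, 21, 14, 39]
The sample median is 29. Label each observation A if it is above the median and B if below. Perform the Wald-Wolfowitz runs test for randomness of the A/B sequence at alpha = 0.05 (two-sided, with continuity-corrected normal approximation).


Step 1: Compute median = 29; label A = above, B = below.
Labels in order: BAABBABAABBAABBA  (n_A = 8, n_B = 8)
Step 2: Count runs R = 10.
Step 3: Under H0 (random ordering), E[R] = 2*n_A*n_B/(n_A+n_B) + 1 = 2*8*8/16 + 1 = 9.0000.
        Var[R] = 2*n_A*n_B*(2*n_A*n_B - n_A - n_B) / ((n_A+n_B)^2 * (n_A+n_B-1)) = 14336/3840 = 3.7333.
        SD[R] = 1.9322.
Step 4: Continuity-corrected z = (R - 0.5 - E[R]) / SD[R] = (10 - 0.5 - 9.0000) / 1.9322 = 0.2588.
Step 5: Two-sided p-value via normal approximation = 2*(1 - Phi(|z|)) = 0.795809.
Step 6: alpha = 0.05. fail to reject H0.

R = 10, z = 0.2588, p = 0.795809, fail to reject H0.


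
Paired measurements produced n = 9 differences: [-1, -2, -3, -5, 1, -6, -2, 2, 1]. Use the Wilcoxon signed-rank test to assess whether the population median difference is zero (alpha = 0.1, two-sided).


Step 1: Drop any zero differences (none here) and take |d_i|.
|d| = [1, 2, 3, 5, 1, 6, 2, 2, 1]
Step 2: Midrank |d_i| (ties get averaged ranks).
ranks: |1|->2, |2|->5, |3|->7, |5|->8, |1|->2, |6|->9, |2|->5, |2|->5, |1|->2
Step 3: Attach original signs; sum ranks with positive sign and with negative sign.
W+ = 2 + 5 + 2 = 9
W- = 2 + 5 + 7 + 8 + 9 + 5 = 36
(Check: W+ + W- = 45 should equal n(n+1)/2 = 45.)
Step 4: Test statistic W = min(W+, W-) = 9.
Step 5: Ties in |d|, so use the tie-corrected normal approximation.
        E[W] = n(n+1)/4 = 9*10/4 = 22.5.
        Tie groups: |d|=1 (t=3), |d|=2 (t=3); sum(t^3 - t) = 48.
        Var[W] = n(n+1)(2n+1)/24 - sum(t^3-t)/48 = 1710/24 - 48/48 = 70.25.
        z = (W - E[W]) / sqrt(Var[W]) = (9 - 22.5) / 8.3815 = -1.6107.
        Two-sided p = 2*Phi(z) = 0.107248.
Step 6: alpha = 0.1. fail to reject H0.

W+ = 9, W- = 36, W = min = 9, p = 0.107248, fail to reject H0.


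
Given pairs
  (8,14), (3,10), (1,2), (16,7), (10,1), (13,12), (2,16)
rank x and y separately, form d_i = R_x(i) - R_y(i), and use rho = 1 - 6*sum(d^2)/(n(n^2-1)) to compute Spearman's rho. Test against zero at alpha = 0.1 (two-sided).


Step 1: Rank x and y separately (midranks; no ties here).
rank(x): 8->4, 3->3, 1->1, 16->7, 10->5, 13->6, 2->2
rank(y): 14->6, 10->4, 2->2, 7->3, 1->1, 12->5, 16->7
Step 2: d_i = R_x(i) - R_y(i); compute d_i^2.
  (4-6)^2=4, (3-4)^2=1, (1-2)^2=1, (7-3)^2=16, (5-1)^2=16, (6-5)^2=1, (2-7)^2=25
sum(d^2) = 64.
Step 3: rho = 1 - 6*64 / (7*(7^2 - 1)) = 1 - 384/336 = -0.142857.
Step 4: Under H0, t = rho * sqrt((n-2)/(1-rho^2)) = -0.3227 ~ t(5).
Step 5: Two-sided p-value from the t-distribution with 5 df = 0.759945.
Step 6: alpha = 0.1. fail to reject H0.

rho = -0.1429, p = 0.759945, fail to reject H0 at alpha = 0.1.


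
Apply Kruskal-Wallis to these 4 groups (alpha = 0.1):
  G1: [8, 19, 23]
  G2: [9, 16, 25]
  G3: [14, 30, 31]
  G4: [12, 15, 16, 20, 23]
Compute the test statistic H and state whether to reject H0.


Step 1: Combine all N = 14 observations and assign midranks.
sorted (value, group, rank): (8,G1,1), (9,G2,2), (12,G4,3), (14,G3,4), (15,G4,5), (16,G2,6.5), (16,G4,6.5), (19,G1,8), (20,G4,9), (23,G1,10.5), (23,G4,10.5), (25,G2,12), (30,G3,13), (31,G3,14)
Step 2: Sum ranks within each group.
R_1 = 19.5 (n_1 = 3)
R_2 = 20.5 (n_2 = 3)
R_3 = 31 (n_3 = 3)
R_4 = 34 (n_4 = 5)
Step 3: H = 12/(N(N+1)) * sum(R_i^2/n_i) - 3(N+1)
     = 12/(14*15) * (19.5^2/3 + 20.5^2/3 + 31^2/3 + 34^2/5) - 3*15
     = 0.057143 * 818.367 - 45
     = 1.763810.
Step 4: Ties present; correction factor C = 1 - 12/(14^3 - 14) = 0.995604. Corrected H = 1.763810 / 0.995604 = 1.771597.
Step 5: Under H0, H ~ chi^2(3); p-value = 0.621135.
Step 6: alpha = 0.1. fail to reject H0.

H = 1.7716, df = 3, p = 0.621135, fail to reject H0.


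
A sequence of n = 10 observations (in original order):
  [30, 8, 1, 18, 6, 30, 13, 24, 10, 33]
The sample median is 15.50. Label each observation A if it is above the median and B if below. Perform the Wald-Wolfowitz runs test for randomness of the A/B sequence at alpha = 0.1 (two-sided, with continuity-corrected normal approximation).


Step 1: Compute median = 15.50; label A = above, B = below.
Labels in order: ABBABABABA  (n_A = 5, n_B = 5)
Step 2: Count runs R = 9.
Step 3: Under H0 (random ordering), E[R] = 2*n_A*n_B/(n_A+n_B) + 1 = 2*5*5/10 + 1 = 6.0000.
        Var[R] = 2*n_A*n_B*(2*n_A*n_B - n_A - n_B) / ((n_A+n_B)^2 * (n_A+n_B-1)) = 2000/900 = 2.2222.
        SD[R] = 1.4907.
Step 4: Continuity-corrected z = (R - 0.5 - E[R]) / SD[R] = (9 - 0.5 - 6.0000) / 1.4907 = 1.6771.
Step 5: Two-sided p-value via normal approximation = 2*(1 - Phi(|z|)) = 0.093533.
Step 6: alpha = 0.1. reject H0.

R = 9, z = 1.6771, p = 0.093533, reject H0.


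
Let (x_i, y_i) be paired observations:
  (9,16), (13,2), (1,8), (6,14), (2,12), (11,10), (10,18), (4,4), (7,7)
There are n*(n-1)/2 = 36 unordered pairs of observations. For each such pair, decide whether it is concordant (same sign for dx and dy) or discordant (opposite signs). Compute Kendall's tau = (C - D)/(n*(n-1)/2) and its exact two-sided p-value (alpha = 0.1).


Step 1: Enumerate the 36 unordered pairs (i,j) with i<j and classify each by sign(x_j-x_i) * sign(y_j-y_i).
  (1,2):dx=+4,dy=-14->D; (1,3):dx=-8,dy=-8->C; (1,4):dx=-3,dy=-2->C; (1,5):dx=-7,dy=-4->C
  (1,6):dx=+2,dy=-6->D; (1,7):dx=+1,dy=+2->C; (1,8):dx=-5,dy=-12->C; (1,9):dx=-2,dy=-9->C
  (2,3):dx=-12,dy=+6->D; (2,4):dx=-7,dy=+12->D; (2,5):dx=-11,dy=+10->D; (2,6):dx=-2,dy=+8->D
  (2,7):dx=-3,dy=+16->D; (2,8):dx=-9,dy=+2->D; (2,9):dx=-6,dy=+5->D; (3,4):dx=+5,dy=+6->C
  (3,5):dx=+1,dy=+4->C; (3,6):dx=+10,dy=+2->C; (3,7):dx=+9,dy=+10->C; (3,8):dx=+3,dy=-4->D
  (3,9):dx=+6,dy=-1->D; (4,5):dx=-4,dy=-2->C; (4,6):dx=+5,dy=-4->D; (4,7):dx=+4,dy=+4->C
  (4,8):dx=-2,dy=-10->C; (4,9):dx=+1,dy=-7->D; (5,6):dx=+9,dy=-2->D; (5,7):dx=+8,dy=+6->C
  (5,8):dx=+2,dy=-8->D; (5,9):dx=+5,dy=-5->D; (6,7):dx=-1,dy=+8->D; (6,8):dx=-7,dy=-6->C
  (6,9):dx=-4,dy=-3->C; (7,8):dx=-6,dy=-14->C; (7,9):dx=-3,dy=-11->C; (8,9):dx=+3,dy=+3->C
Step 2: C = 19, D = 17, total pairs = 36.
Step 3: tau = (C - D)/(n(n-1)/2) = (19 - 17)/36 = 0.055556.
Step 4: Exact two-sided p-value (enumerate n! = 362880 permutations of y under H0): p = 0.919455.
Step 5: alpha = 0.1. fail to reject H0.

tau_b = 0.0556 (C=19, D=17), p = 0.919455, fail to reject H0.


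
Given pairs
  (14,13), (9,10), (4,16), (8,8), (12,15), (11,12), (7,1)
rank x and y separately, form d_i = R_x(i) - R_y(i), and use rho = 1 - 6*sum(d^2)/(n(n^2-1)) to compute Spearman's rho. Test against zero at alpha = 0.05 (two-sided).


Step 1: Rank x and y separately (midranks; no ties here).
rank(x): 14->7, 9->4, 4->1, 8->3, 12->6, 11->5, 7->2
rank(y): 13->5, 10->3, 16->7, 8->2, 15->6, 12->4, 1->1
Step 2: d_i = R_x(i) - R_y(i); compute d_i^2.
  (7-5)^2=4, (4-3)^2=1, (1-7)^2=36, (3-2)^2=1, (6-6)^2=0, (5-4)^2=1, (2-1)^2=1
sum(d^2) = 44.
Step 3: rho = 1 - 6*44 / (7*(7^2 - 1)) = 1 - 264/336 = 0.214286.
Step 4: Under H0, t = rho * sqrt((n-2)/(1-rho^2)) = 0.4906 ~ t(5).
Step 5: Two-sided p-value from the t-distribution with 5 df = 0.644512.
Step 6: alpha = 0.05. fail to reject H0.

rho = 0.2143, p = 0.644512, fail to reject H0 at alpha = 0.05.


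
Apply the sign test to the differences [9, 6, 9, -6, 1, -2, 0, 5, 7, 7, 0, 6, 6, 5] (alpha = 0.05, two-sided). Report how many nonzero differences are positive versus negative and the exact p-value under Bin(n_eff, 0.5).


Step 1: Discard zero differences. Original n = 14; n_eff = number of nonzero differences = 12.
Nonzero differences (with sign): +9, +6, +9, -6, +1, -2, +5, +7, +7, +6, +6, +5
Step 2: Count signs: positive = 10, negative = 2.
Step 3: Under H0: P(positive) = 0.5, so the number of positives S ~ Bin(12, 0.5).
Step 4: Two-sided exact p-value = sum of Bin(12,0.5) probabilities at or below the observed probability = 0.038574.
Step 5: alpha = 0.05. reject H0.

n_eff = 12, pos = 10, neg = 2, p = 0.038574, reject H0.


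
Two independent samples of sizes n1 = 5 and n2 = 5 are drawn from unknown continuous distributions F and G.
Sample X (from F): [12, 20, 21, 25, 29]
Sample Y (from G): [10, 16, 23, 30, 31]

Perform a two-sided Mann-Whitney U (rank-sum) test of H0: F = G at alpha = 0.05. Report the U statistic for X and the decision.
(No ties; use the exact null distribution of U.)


Step 1: Combine and sort all 10 observations; assign midranks.
sorted (value, group): (10,Y), (12,X), (16,Y), (20,X), (21,X), (23,Y), (25,X), (29,X), (30,Y), (31,Y)
ranks: 10->1, 12->2, 16->3, 20->4, 21->5, 23->6, 25->7, 29->8, 30->9, 31->10
Step 2: Rank sum for X: R1 = 2 + 4 + 5 + 7 + 8 = 26.
Step 3: U_X = R1 - n1(n1+1)/2 = 26 - 5*6/2 = 26 - 15 = 11.
       U_Y = n1*n2 - U_X = 25 - 11 = 14.
Step 4: No ties, so the exact null distribution of U (based on enumerating the C(10,5) = 252 equally likely rank assignments) gives the two-sided p-value.
Step 5: p-value = 0.841270; compare to alpha = 0.05. fail to reject H0.

U_X = 11, p = 0.841270, fail to reject H0 at alpha = 0.05.


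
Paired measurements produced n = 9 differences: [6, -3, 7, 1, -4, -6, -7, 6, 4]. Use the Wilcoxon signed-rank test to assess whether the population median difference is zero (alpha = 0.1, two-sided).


Step 1: Drop any zero differences (none here) and take |d_i|.
|d| = [6, 3, 7, 1, 4, 6, 7, 6, 4]
Step 2: Midrank |d_i| (ties get averaged ranks).
ranks: |6|->6, |3|->2, |7|->8.5, |1|->1, |4|->3.5, |6|->6, |7|->8.5, |6|->6, |4|->3.5
Step 3: Attach original signs; sum ranks with positive sign and with negative sign.
W+ = 6 + 8.5 + 1 + 6 + 3.5 = 25
W- = 2 + 3.5 + 6 + 8.5 = 20
(Check: W+ + W- = 45 should equal n(n+1)/2 = 45.)
Step 4: Test statistic W = min(W+, W-) = 20.
Step 5: Ties in |d|, so use the tie-corrected normal approximation.
        E[W] = n(n+1)/4 = 9*10/4 = 22.5.
        Tie groups: |d|=4 (t=2), |d|=6 (t=3), |d|=7 (t=2); sum(t^3 - t) = 36.
        Var[W] = n(n+1)(2n+1)/24 - sum(t^3-t)/48 = 1710/24 - 36/48 = 70.5.
        z = (W - E[W]) / sqrt(Var[W]) = (20 - 22.5) / 8.3964 = -0.2977.
        Two-sided p = 2*Phi(z) = 0.765897.
Step 6: alpha = 0.1. fail to reject H0.

W+ = 25, W- = 20, W = min = 20, p = 0.765897, fail to reject H0.


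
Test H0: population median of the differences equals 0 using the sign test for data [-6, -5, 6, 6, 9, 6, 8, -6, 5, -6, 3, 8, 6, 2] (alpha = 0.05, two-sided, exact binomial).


Step 1: Discard zero differences. Original n = 14; n_eff = number of nonzero differences = 14.
Nonzero differences (with sign): -6, -5, +6, +6, +9, +6, +8, -6, +5, -6, +3, +8, +6, +2
Step 2: Count signs: positive = 10, negative = 4.
Step 3: Under H0: P(positive) = 0.5, so the number of positives S ~ Bin(14, 0.5).
Step 4: Two-sided exact p-value = sum of Bin(14,0.5) probabilities at or below the observed probability = 0.179565.
Step 5: alpha = 0.05. fail to reject H0.

n_eff = 14, pos = 10, neg = 4, p = 0.179565, fail to reject H0.


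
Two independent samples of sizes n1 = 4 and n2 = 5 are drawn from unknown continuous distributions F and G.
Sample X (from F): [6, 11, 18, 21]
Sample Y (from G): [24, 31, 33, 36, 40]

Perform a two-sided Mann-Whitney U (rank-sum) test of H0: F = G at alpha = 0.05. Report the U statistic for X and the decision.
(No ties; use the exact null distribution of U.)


Step 1: Combine and sort all 9 observations; assign midranks.
sorted (value, group): (6,X), (11,X), (18,X), (21,X), (24,Y), (31,Y), (33,Y), (36,Y), (40,Y)
ranks: 6->1, 11->2, 18->3, 21->4, 24->5, 31->6, 33->7, 36->8, 40->9
Step 2: Rank sum for X: R1 = 1 + 2 + 3 + 4 = 10.
Step 3: U_X = R1 - n1(n1+1)/2 = 10 - 4*5/2 = 10 - 10 = 0.
       U_Y = n1*n2 - U_X = 20 - 0 = 20.
Step 4: No ties, so the exact null distribution of U (based on enumerating the C(9,4) = 126 equally likely rank assignments) gives the two-sided p-value.
Step 5: p-value = 0.015873; compare to alpha = 0.05. reject H0.

U_X = 0, p = 0.015873, reject H0 at alpha = 0.05.


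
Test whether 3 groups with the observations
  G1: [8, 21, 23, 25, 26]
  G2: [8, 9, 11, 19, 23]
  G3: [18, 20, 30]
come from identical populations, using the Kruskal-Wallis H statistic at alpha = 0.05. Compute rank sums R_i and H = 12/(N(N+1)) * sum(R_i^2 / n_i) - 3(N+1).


Step 1: Combine all N = 13 observations and assign midranks.
sorted (value, group, rank): (8,G1,1.5), (8,G2,1.5), (9,G2,3), (11,G2,4), (18,G3,5), (19,G2,6), (20,G3,7), (21,G1,8), (23,G1,9.5), (23,G2,9.5), (25,G1,11), (26,G1,12), (30,G3,13)
Step 2: Sum ranks within each group.
R_1 = 42 (n_1 = 5)
R_2 = 24 (n_2 = 5)
R_3 = 25 (n_3 = 3)
Step 3: H = 12/(N(N+1)) * sum(R_i^2/n_i) - 3(N+1)
     = 12/(13*14) * (42^2/5 + 24^2/5 + 25^2/3) - 3*14
     = 0.065934 * 676.333 - 42
     = 2.593407.
Step 4: Ties present; correction factor C = 1 - 12/(13^3 - 13) = 0.994505. Corrected H = 2.593407 / 0.994505 = 2.607735.
Step 5: Under H0, H ~ chi^2(2); p-value = 0.271480.
Step 6: alpha = 0.05. fail to reject H0.

H = 2.6077, df = 2, p = 0.271480, fail to reject H0.


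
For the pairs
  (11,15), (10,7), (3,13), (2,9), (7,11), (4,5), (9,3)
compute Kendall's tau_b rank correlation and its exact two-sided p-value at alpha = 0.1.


Step 1: Enumerate the 21 unordered pairs (i,j) with i<j and classify each by sign(x_j-x_i) * sign(y_j-y_i).
  (1,2):dx=-1,dy=-8->C; (1,3):dx=-8,dy=-2->C; (1,4):dx=-9,dy=-6->C; (1,5):dx=-4,dy=-4->C
  (1,6):dx=-7,dy=-10->C; (1,7):dx=-2,dy=-12->C; (2,3):dx=-7,dy=+6->D; (2,4):dx=-8,dy=+2->D
  (2,5):dx=-3,dy=+4->D; (2,6):dx=-6,dy=-2->C; (2,7):dx=-1,dy=-4->C; (3,4):dx=-1,dy=-4->C
  (3,5):dx=+4,dy=-2->D; (3,6):dx=+1,dy=-8->D; (3,7):dx=+6,dy=-10->D; (4,5):dx=+5,dy=+2->C
  (4,6):dx=+2,dy=-4->D; (4,7):dx=+7,dy=-6->D; (5,6):dx=-3,dy=-6->C; (5,7):dx=+2,dy=-8->D
  (6,7):dx=+5,dy=-2->D
Step 2: C = 11, D = 10, total pairs = 21.
Step 3: tau = (C - D)/(n(n-1)/2) = (11 - 10)/21 = 0.047619.
Step 4: Exact two-sided p-value (enumerate n! = 5040 permutations of y under H0): p = 1.000000.
Step 5: alpha = 0.1. fail to reject H0.

tau_b = 0.0476 (C=11, D=10), p = 1.000000, fail to reject H0.


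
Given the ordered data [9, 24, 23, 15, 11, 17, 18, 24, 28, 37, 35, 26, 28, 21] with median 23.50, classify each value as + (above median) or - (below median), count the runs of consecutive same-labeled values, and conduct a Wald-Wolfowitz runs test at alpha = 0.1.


Step 1: Compute median = 23.50; label A = above, B = below.
Labels in order: BABBBBBAAAAAAB  (n_A = 7, n_B = 7)
Step 2: Count runs R = 5.
Step 3: Under H0 (random ordering), E[R] = 2*n_A*n_B/(n_A+n_B) + 1 = 2*7*7/14 + 1 = 8.0000.
        Var[R] = 2*n_A*n_B*(2*n_A*n_B - n_A - n_B) / ((n_A+n_B)^2 * (n_A+n_B-1)) = 8232/2548 = 3.2308.
        SD[R] = 1.7974.
Step 4: Continuity-corrected z = (R + 0.5 - E[R]) / SD[R] = (5 + 0.5 - 8.0000) / 1.7974 = -1.3909.
Step 5: Two-sided p-value via normal approximation = 2*(1 - Phi(|z|)) = 0.164264.
Step 6: alpha = 0.1. fail to reject H0.

R = 5, z = -1.3909, p = 0.164264, fail to reject H0.


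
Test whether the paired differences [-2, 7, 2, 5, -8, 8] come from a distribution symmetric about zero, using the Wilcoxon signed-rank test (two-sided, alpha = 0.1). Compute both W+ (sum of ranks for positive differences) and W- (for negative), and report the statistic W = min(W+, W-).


Step 1: Drop any zero differences (none here) and take |d_i|.
|d| = [2, 7, 2, 5, 8, 8]
Step 2: Midrank |d_i| (ties get averaged ranks).
ranks: |2|->1.5, |7|->4, |2|->1.5, |5|->3, |8|->5.5, |8|->5.5
Step 3: Attach original signs; sum ranks with positive sign and with negative sign.
W+ = 4 + 1.5 + 3 + 5.5 = 14
W- = 1.5 + 5.5 = 7
(Check: W+ + W- = 21 should equal n(n+1)/2 = 21.)
Step 4: Test statistic W = min(W+, W-) = 7.
Step 5: Ties in |d|, so use the tie-corrected normal approximation.
        E[W] = n(n+1)/4 = 6*7/4 = 10.5.
        Tie groups: |d|=2 (t=2), |d|=8 (t=2); sum(t^3 - t) = 12.
        Var[W] = n(n+1)(2n+1)/24 - sum(t^3-t)/48 = 546/24 - 12/48 = 22.5.
        z = (W - E[W]) / sqrt(Var[W]) = (7 - 10.5) / 4.7434 = -0.7379.
        Two-sided p = 2*Phi(z) = 0.460597.
Step 6: alpha = 0.1. fail to reject H0.

W+ = 14, W- = 7, W = min = 7, p = 0.460597, fail to reject H0.


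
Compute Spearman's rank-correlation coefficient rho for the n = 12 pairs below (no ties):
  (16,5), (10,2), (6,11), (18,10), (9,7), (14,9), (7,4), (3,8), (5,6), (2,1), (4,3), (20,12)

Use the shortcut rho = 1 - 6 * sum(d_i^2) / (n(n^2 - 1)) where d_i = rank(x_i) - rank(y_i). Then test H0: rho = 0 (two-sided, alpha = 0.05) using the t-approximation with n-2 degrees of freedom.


Step 1: Rank x and y separately (midranks; no ties here).
rank(x): 16->10, 10->8, 6->5, 18->11, 9->7, 14->9, 7->6, 3->2, 5->4, 2->1, 4->3, 20->12
rank(y): 5->5, 2->2, 11->11, 10->10, 7->7, 9->9, 4->4, 8->8, 6->6, 1->1, 3->3, 12->12
Step 2: d_i = R_x(i) - R_y(i); compute d_i^2.
  (10-5)^2=25, (8-2)^2=36, (5-11)^2=36, (11-10)^2=1, (7-7)^2=0, (9-9)^2=0, (6-4)^2=4, (2-8)^2=36, (4-6)^2=4, (1-1)^2=0, (3-3)^2=0, (12-12)^2=0
sum(d^2) = 142.
Step 3: rho = 1 - 6*142 / (12*(12^2 - 1)) = 1 - 852/1716 = 0.503497.
Step 4: Under H0, t = rho * sqrt((n-2)/(1-rho^2)) = 1.8428 ~ t(10).
Step 5: Two-sided p-value from the t-distribution with 10 df = 0.095157.
Step 6: alpha = 0.05. fail to reject H0.

rho = 0.5035, p = 0.095157, fail to reject H0 at alpha = 0.05.


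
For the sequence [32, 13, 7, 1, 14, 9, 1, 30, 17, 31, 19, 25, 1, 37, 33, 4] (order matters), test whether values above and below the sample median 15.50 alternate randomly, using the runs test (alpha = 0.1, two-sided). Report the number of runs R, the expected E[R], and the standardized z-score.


Step 1: Compute median = 15.50; label A = above, B = below.
Labels in order: ABBBBBBAAAAABAAB  (n_A = 8, n_B = 8)
Step 2: Count runs R = 6.
Step 3: Under H0 (random ordering), E[R] = 2*n_A*n_B/(n_A+n_B) + 1 = 2*8*8/16 + 1 = 9.0000.
        Var[R] = 2*n_A*n_B*(2*n_A*n_B - n_A - n_B) / ((n_A+n_B)^2 * (n_A+n_B-1)) = 14336/3840 = 3.7333.
        SD[R] = 1.9322.
Step 4: Continuity-corrected z = (R + 0.5 - E[R]) / SD[R] = (6 + 0.5 - 9.0000) / 1.9322 = -1.2939.
Step 5: Two-sided p-value via normal approximation = 2*(1 - Phi(|z|)) = 0.195709.
Step 6: alpha = 0.1. fail to reject H0.

R = 6, z = -1.2939, p = 0.195709, fail to reject H0.


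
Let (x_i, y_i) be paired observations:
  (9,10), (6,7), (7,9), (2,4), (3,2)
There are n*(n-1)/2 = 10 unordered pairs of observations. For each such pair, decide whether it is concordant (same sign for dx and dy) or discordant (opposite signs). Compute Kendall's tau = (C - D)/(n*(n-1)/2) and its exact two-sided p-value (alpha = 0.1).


Step 1: Enumerate the 10 unordered pairs (i,j) with i<j and classify each by sign(x_j-x_i) * sign(y_j-y_i).
  (1,2):dx=-3,dy=-3->C; (1,3):dx=-2,dy=-1->C; (1,4):dx=-7,dy=-6->C; (1,5):dx=-6,dy=-8->C
  (2,3):dx=+1,dy=+2->C; (2,4):dx=-4,dy=-3->C; (2,5):dx=-3,dy=-5->C; (3,4):dx=-5,dy=-5->C
  (3,5):dx=-4,dy=-7->C; (4,5):dx=+1,dy=-2->D
Step 2: C = 9, D = 1, total pairs = 10.
Step 3: tau = (C - D)/(n(n-1)/2) = (9 - 1)/10 = 0.800000.
Step 4: Exact two-sided p-value (enumerate n! = 120 permutations of y under H0): p = 0.083333.
Step 5: alpha = 0.1. reject H0.

tau_b = 0.8000 (C=9, D=1), p = 0.083333, reject H0.


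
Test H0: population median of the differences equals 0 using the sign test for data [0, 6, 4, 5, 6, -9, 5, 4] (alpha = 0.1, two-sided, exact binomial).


Step 1: Discard zero differences. Original n = 8; n_eff = number of nonzero differences = 7.
Nonzero differences (with sign): +6, +4, +5, +6, -9, +5, +4
Step 2: Count signs: positive = 6, negative = 1.
Step 3: Under H0: P(positive) = 0.5, so the number of positives S ~ Bin(7, 0.5).
Step 4: Two-sided exact p-value = sum of Bin(7,0.5) probabilities at or below the observed probability = 0.125000.
Step 5: alpha = 0.1. fail to reject H0.

n_eff = 7, pos = 6, neg = 1, p = 0.125000, fail to reject H0.


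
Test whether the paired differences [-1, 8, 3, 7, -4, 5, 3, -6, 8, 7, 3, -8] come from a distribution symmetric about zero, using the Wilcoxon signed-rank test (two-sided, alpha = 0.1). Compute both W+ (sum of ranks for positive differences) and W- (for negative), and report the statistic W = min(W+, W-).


Step 1: Drop any zero differences (none here) and take |d_i|.
|d| = [1, 8, 3, 7, 4, 5, 3, 6, 8, 7, 3, 8]
Step 2: Midrank |d_i| (ties get averaged ranks).
ranks: |1|->1, |8|->11, |3|->3, |7|->8.5, |4|->5, |5|->6, |3|->3, |6|->7, |8|->11, |7|->8.5, |3|->3, |8|->11
Step 3: Attach original signs; sum ranks with positive sign and with negative sign.
W+ = 11 + 3 + 8.5 + 6 + 3 + 11 + 8.5 + 3 = 54
W- = 1 + 5 + 7 + 11 = 24
(Check: W+ + W- = 78 should equal n(n+1)/2 = 78.)
Step 4: Test statistic W = min(W+, W-) = 24.
Step 5: Ties in |d|, so use the tie-corrected normal approximation.
        E[W] = n(n+1)/4 = 12*13/4 = 39.
        Tie groups: |d|=3 (t=3), |d|=7 (t=2), |d|=8 (t=3); sum(t^3 - t) = 54.
        Var[W] = n(n+1)(2n+1)/24 - sum(t^3-t)/48 = 3900/24 - 54/48 = 161.375.
        z = (W - E[W]) / sqrt(Var[W]) = (24 - 39) / 12.7033 = -1.1808.
        Two-sided p = 2*Phi(z) = 0.237686.
Step 6: alpha = 0.1. fail to reject H0.

W+ = 54, W- = 24, W = min = 24, p = 0.237686, fail to reject H0.


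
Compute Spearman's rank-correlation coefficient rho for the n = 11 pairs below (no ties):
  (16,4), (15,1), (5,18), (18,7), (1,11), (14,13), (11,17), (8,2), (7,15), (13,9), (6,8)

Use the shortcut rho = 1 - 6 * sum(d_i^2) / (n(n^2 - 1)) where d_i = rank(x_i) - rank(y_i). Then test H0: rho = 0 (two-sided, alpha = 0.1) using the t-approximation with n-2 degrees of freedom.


Step 1: Rank x and y separately (midranks; no ties here).
rank(x): 16->10, 15->9, 5->2, 18->11, 1->1, 14->8, 11->6, 8->5, 7->4, 13->7, 6->3
rank(y): 4->3, 1->1, 18->11, 7->4, 11->7, 13->8, 17->10, 2->2, 15->9, 9->6, 8->5
Step 2: d_i = R_x(i) - R_y(i); compute d_i^2.
  (10-3)^2=49, (9-1)^2=64, (2-11)^2=81, (11-4)^2=49, (1-7)^2=36, (8-8)^2=0, (6-10)^2=16, (5-2)^2=9, (4-9)^2=25, (7-6)^2=1, (3-5)^2=4
sum(d^2) = 334.
Step 3: rho = 1 - 6*334 / (11*(11^2 - 1)) = 1 - 2004/1320 = -0.518182.
Step 4: Under H0, t = rho * sqrt((n-2)/(1-rho^2)) = -1.8176 ~ t(9).
Step 5: Two-sided p-value from the t-distribution with 9 df = 0.102492.
Step 6: alpha = 0.1. fail to reject H0.

rho = -0.5182, p = 0.102492, fail to reject H0 at alpha = 0.1.
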